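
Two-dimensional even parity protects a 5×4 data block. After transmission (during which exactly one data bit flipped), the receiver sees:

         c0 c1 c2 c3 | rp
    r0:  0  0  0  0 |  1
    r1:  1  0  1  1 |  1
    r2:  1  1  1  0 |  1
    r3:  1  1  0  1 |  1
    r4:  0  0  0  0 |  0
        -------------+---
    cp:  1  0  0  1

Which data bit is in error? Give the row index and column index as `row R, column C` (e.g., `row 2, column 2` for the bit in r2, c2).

row 0, column 3

Recompute each row's even parity and compare to rp:
  r0: data parity 0, sent rp 1 → mismatch
  r1: data parity 1, sent rp 1 → ok
  r2: data parity 1, sent rp 1 → ok
  r3: data parity 1, sent rp 1 → ok
  r4: data parity 0, sent rp 0 → ok
Recompute each column's even parity and compare to cp:
  c0: data parity 1, sent cp 1 → ok
  c1: data parity 0, sent cp 0 → ok
  c2: data parity 0, sent cp 0 → ok
  c3: data parity 0, sent cp 1 → mismatch
Exactly one row (r0) and one column (c3) fail → the flipped bit is at their intersection.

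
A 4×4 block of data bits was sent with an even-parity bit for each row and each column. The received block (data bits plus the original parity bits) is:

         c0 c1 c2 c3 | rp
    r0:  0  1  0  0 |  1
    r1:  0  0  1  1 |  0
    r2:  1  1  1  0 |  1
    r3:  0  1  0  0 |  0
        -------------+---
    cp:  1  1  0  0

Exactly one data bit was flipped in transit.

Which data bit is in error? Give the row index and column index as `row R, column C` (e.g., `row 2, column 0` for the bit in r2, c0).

row 3, column 3

Recompute each row's even parity and compare to rp:
  r0: data parity 1, sent rp 1 → ok
  r1: data parity 0, sent rp 0 → ok
  r2: data parity 1, sent rp 1 → ok
  r3: data parity 1, sent rp 0 → mismatch
Recompute each column's even parity and compare to cp:
  c0: data parity 1, sent cp 1 → ok
  c1: data parity 1, sent cp 1 → ok
  c2: data parity 0, sent cp 0 → ok
  c3: data parity 1, sent cp 0 → mismatch
Exactly one row (r3) and one column (c3) fail → the flipped bit is at their intersection.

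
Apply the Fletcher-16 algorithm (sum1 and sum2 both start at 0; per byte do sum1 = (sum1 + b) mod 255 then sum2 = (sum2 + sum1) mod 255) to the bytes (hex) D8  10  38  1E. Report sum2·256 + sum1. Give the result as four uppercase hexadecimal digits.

223F

Running sums (mod 255):
  after byte 0 (D8): sum1=216, sum2=216
  after byte 1 (10): sum1=232, sum2=193
  after byte 2 (38): sum1=33, sum2=226
  after byte 3 (1E): sum1=63, sum2=34
Checksum = sum2·256 + sum1 = 34·256 + 63 = 8767 = 0x223F.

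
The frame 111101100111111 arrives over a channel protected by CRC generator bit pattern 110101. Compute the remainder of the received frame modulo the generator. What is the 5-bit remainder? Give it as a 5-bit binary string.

00000

Modulo-2 division of 111101100111111 by 110101:
  pos 0: 111101 XOR 110101 = 001000
  pos 2: 100010 XOR 110101 = 010111
  pos 3: 101110 XOR 110101 = 011011
  pos 4: 110111 XOR 110101 = 000010
  pos 8: 101111 XOR 110101 = 011010
  pos 9: 110101 XOR 110101 = 000000
Remainder = 00000 (zero — the frame passes the CRC check).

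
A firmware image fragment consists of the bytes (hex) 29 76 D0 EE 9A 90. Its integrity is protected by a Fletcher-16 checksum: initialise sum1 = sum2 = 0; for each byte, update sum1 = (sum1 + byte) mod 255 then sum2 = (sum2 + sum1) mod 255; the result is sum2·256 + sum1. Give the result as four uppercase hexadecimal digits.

Running sums (mod 255):
  after byte 0 (29): sum1=41, sum2=41
  after byte 1 (76): sum1=159, sum2=200
  after byte 2 (D0): sum1=112, sum2=57
  after byte 3 (EE): sum1=95, sum2=152
  after byte 4 (9A): sum1=249, sum2=146
  after byte 5 (90): sum1=138, sum2=29
Checksum = sum2·256 + sum1 = 29·256 + 138 = 7562 = 0x1D8A.

1D8A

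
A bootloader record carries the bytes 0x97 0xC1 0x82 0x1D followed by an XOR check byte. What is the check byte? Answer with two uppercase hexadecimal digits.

C9

XOR the bytes together:
  start with 0x97
  0x97 ⊕ 0xC1 = 0x56
  0x56 ⊕ 0x82 = 0xD4
  0xD4 ⊕ 0x1D = 0xC9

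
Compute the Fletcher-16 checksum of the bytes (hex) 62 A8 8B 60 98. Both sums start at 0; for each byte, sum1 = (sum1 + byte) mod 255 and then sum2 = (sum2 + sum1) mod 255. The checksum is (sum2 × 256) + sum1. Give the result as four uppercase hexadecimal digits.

Running sums (mod 255):
  after byte 0 (62): sum1=98, sum2=98
  after byte 1 (A8): sum1=11, sum2=109
  after byte 2 (8B): sum1=150, sum2=4
  after byte 3 (60): sum1=246, sum2=250
  after byte 4 (98): sum1=143, sum2=138
Checksum = sum2·256 + sum1 = 138·256 + 143 = 35471 = 0x8A8F.

8A8F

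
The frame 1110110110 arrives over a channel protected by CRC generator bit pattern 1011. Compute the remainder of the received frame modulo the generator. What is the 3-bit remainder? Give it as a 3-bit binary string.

000

Modulo-2 division of 1110110110 by 1011:
  pos 0: 1110 XOR 1011 = 0101
  pos 1: 1011 XOR 1011 = 0000
  pos 5: 1011 XOR 1011 = 0000
Remainder = 000 (zero — the frame passes the CRC check).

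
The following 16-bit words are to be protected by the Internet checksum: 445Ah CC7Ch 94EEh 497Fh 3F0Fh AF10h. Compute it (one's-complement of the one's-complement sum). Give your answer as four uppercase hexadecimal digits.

229B

One's-complement addition (fold any carry out of bit 15 back into bit 0):
  0x445A + 0xCC7C = 0x110D6 → wrap carry → 0x10D7
  0x10D7 + 0x94EE = 0x0A5C5
  0xA5C5 + 0x497F = 0x0EF44
  0xEF44 + 0x3F0F = 0x12E53 → wrap carry → 0x2E54
  0x2E54 + 0xAF10 = 0x0DD64
One's-complement sum = 0xDD64.
Checksum = ~0xDD64 & 0xFFFF = 0x229B.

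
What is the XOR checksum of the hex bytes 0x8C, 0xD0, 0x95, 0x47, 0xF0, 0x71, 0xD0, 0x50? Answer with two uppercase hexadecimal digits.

XOR the bytes together:
  start with 0x8C
  0x8C ⊕ 0xD0 = 0x5C
  0x5C ⊕ 0x95 = 0xC9
  0xC9 ⊕ 0x47 = 0x8E
  0x8E ⊕ 0xF0 = 0x7E
  0x7E ⊕ 0x71 = 0x0F
  0x0F ⊕ 0xD0 = 0xDF
  0xDF ⊕ 0x50 = 0x8F

8F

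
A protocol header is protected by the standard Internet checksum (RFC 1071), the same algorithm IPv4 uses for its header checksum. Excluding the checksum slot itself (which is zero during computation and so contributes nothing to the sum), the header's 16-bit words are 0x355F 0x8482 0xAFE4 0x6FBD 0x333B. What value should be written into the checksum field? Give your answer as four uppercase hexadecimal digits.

F340

One's-complement addition (fold any carry out of bit 15 back into bit 0):
  0x355F + 0x8482 = 0x0B9E1
  0xB9E1 + 0xAFE4 = 0x169C5 → wrap carry → 0x69C6
  0x69C6 + 0x6FBD = 0x0D983
  0xD983 + 0x333B = 0x10CBE → wrap carry → 0x0CBF
One's-complement sum = 0x0CBF.
Checksum = ~0x0CBF & 0xFFFF = 0xF340.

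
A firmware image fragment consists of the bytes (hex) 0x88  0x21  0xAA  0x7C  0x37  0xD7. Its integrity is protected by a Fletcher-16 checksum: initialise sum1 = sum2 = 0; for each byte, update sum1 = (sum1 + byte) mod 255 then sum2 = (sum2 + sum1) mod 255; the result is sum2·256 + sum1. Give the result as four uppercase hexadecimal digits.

Running sums (mod 255):
  after byte 0 (0x88): sum1=136, sum2=136
  after byte 1 (0x21): sum1=169, sum2=50
  after byte 2 (0xAA): sum1=84, sum2=134
  after byte 3 (0x7C): sum1=208, sum2=87
  after byte 4 (0x37): sum1=8, sum2=95
  after byte 5 (0xD7): sum1=223, sum2=63
Checksum = sum2·256 + sum1 = 63·256 + 223 = 16351 = 0x3FDF.

3FDF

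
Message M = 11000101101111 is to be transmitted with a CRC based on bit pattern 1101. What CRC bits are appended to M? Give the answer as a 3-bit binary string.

Append 3 zeros: 11000101101111000. Divide by 1101 (XOR where the leading bit is 1):
  pos 0: 1100 XOR 1101 = 0001
  pos 3: 1010 XOR 1101 = 0111
  pos 4: 1111 XOR 1101 = 0010
  pos 6: 1010 XOR 1101 = 0111
  pos 7: 1111 XOR 1101 = 0010
  pos 9: 1011 XOR 1101 = 0110
  pos 10: 1101 XOR 1101 = 0000
Remainder (last 3 bits) = 000. This is the CRC / FCS.

000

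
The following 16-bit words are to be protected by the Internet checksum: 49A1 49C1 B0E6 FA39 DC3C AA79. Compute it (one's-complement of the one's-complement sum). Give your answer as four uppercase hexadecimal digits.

3AC6

One's-complement addition (fold any carry out of bit 15 back into bit 0):
  0x49A1 + 0x49C1 = 0x09362
  0x9362 + 0xB0E6 = 0x14448 → wrap carry → 0x4449
  0x4449 + 0xFA39 = 0x13E82 → wrap carry → 0x3E83
  0x3E83 + 0xDC3C = 0x11ABF → wrap carry → 0x1AC0
  0x1AC0 + 0xAA79 = 0x0C539
One's-complement sum = 0xC539.
Checksum = ~0xC539 & 0xFFFF = 0x3AC6.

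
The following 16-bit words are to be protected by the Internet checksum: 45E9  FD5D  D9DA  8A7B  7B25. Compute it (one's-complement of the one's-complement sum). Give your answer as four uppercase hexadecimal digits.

DD3C

One's-complement addition (fold any carry out of bit 15 back into bit 0):
  0x45E9 + 0xFD5D = 0x14346 → wrap carry → 0x4347
  0x4347 + 0xD9DA = 0x11D21 → wrap carry → 0x1D22
  0x1D22 + 0x8A7B = 0x0A79D
  0xA79D + 0x7B25 = 0x122C2 → wrap carry → 0x22C3
One's-complement sum = 0x22C3.
Checksum = ~0x22C3 & 0xFFFF = 0xDD3C.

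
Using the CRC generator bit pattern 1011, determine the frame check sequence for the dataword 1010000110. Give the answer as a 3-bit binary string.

101

Append 3 zeros: 1010000110000. Divide by 1011 (XOR where the leading bit is 1):
  pos 0: 1010 XOR 1011 = 0001
  pos 3: 1000 XOR 1011 = 0011
  pos 5: 1111 XOR 1011 = 0100
  pos 6: 1000 XOR 1011 = 0011
  pos 8: 1100 XOR 1011 = 0111
  pos 9: 1110 XOR 1011 = 0101
Remainder (last 3 bits) = 101. This is the CRC / FCS.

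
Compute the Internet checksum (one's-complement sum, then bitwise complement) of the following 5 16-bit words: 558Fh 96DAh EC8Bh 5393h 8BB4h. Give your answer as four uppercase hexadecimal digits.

One's-complement addition (fold any carry out of bit 15 back into bit 0):
  0x558F + 0x96DA = 0x0EC69
  0xEC69 + 0xEC8B = 0x1D8F4 → wrap carry → 0xD8F5
  0xD8F5 + 0x5393 = 0x12C88 → wrap carry → 0x2C89
  0x2C89 + 0x8BB4 = 0x0B83D
One's-complement sum = 0xB83D.
Checksum = ~0xB83D & 0xFFFF = 0x47C2.

47C2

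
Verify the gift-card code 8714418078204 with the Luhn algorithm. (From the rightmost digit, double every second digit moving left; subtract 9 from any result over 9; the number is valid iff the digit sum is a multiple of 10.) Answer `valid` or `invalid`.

invalid

From the right, keep odd positions and double even positions (subtract 9 from any doubled value over 9):
  doubled (positions 2,4,...): 0 7 0 2 8 5 → sum 22
  kept (positions 1,3,...): 4 2 7 8 4 1 8 → sum 34
Total = 56.
56 mod 10 = 6, so the number is invalid.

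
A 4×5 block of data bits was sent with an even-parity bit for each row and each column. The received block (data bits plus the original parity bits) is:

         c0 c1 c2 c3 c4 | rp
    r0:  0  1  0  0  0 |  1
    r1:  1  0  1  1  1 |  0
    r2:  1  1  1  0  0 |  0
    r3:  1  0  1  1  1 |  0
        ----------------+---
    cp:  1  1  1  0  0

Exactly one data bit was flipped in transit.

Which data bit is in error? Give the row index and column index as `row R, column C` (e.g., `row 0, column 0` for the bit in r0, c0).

Recompute each row's even parity and compare to rp:
  r0: data parity 1, sent rp 1 → ok
  r1: data parity 0, sent rp 0 → ok
  r2: data parity 1, sent rp 0 → mismatch
  r3: data parity 0, sent rp 0 → ok
Recompute each column's even parity and compare to cp:
  c0: data parity 1, sent cp 1 → ok
  c1: data parity 0, sent cp 1 → mismatch
  c2: data parity 1, sent cp 1 → ok
  c3: data parity 0, sent cp 0 → ok
  c4: data parity 0, sent cp 0 → ok
Exactly one row (r2) and one column (c1) fail → the flipped bit is at their intersection.

row 2, column 1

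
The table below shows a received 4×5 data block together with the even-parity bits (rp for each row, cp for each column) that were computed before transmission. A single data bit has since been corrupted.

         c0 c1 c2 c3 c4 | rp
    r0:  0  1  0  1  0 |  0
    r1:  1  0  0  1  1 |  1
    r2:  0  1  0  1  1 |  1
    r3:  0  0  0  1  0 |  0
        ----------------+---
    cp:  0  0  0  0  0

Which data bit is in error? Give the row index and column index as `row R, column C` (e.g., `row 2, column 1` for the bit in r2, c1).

row 3, column 0

Recompute each row's even parity and compare to rp:
  r0: data parity 0, sent rp 0 → ok
  r1: data parity 1, sent rp 1 → ok
  r2: data parity 1, sent rp 1 → ok
  r3: data parity 1, sent rp 0 → mismatch
Recompute each column's even parity and compare to cp:
  c0: data parity 1, sent cp 0 → mismatch
  c1: data parity 0, sent cp 0 → ok
  c2: data parity 0, sent cp 0 → ok
  c3: data parity 0, sent cp 0 → ok
  c4: data parity 0, sent cp 0 → ok
Exactly one row (r3) and one column (c0) fail → the flipped bit is at their intersection.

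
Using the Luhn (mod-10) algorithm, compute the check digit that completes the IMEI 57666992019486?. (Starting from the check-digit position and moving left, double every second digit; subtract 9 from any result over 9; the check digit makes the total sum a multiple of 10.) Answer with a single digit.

Partial digits right→left: 6 8 4 9 1 0 2 9 9 6 6 6 7 5
Double every second digit counting from the check-digit position (so the 1st, 3rd, 5th, ... of the partial from the right).
  doubled (with −9 where >9): 3 8 2 4 9 3 5 → sum 34
  kept as-is: 8 9 0 9 6 6 5 → sum 43
Total = 34 + 43 = 77.
Check digit = (10 − (77 mod 10)) mod 10 = 3.

3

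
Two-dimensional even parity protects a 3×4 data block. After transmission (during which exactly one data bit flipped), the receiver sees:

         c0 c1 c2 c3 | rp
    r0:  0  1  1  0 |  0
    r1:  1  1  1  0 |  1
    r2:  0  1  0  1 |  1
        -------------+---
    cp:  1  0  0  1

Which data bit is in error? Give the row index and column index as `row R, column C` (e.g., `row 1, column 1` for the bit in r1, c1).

Recompute each row's even parity and compare to rp:
  r0: data parity 0, sent rp 0 → ok
  r1: data parity 1, sent rp 1 → ok
  r2: data parity 0, sent rp 1 → mismatch
Recompute each column's even parity and compare to cp:
  c0: data parity 1, sent cp 1 → ok
  c1: data parity 1, sent cp 0 → mismatch
  c2: data parity 0, sent cp 0 → ok
  c3: data parity 1, sent cp 1 → ok
Exactly one row (r2) and one column (c1) fail → the flipped bit is at their intersection.

row 2, column 1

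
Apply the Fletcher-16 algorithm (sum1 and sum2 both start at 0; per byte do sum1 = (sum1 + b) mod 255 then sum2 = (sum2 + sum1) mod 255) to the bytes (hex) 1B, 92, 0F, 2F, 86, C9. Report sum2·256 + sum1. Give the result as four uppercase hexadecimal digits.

203C

Running sums (mod 255):
  after byte 0 (1B): sum1=27, sum2=27
  after byte 1 (92): sum1=173, sum2=200
  after byte 2 (0F): sum1=188, sum2=133
  after byte 3 (2F): sum1=235, sum2=113
  after byte 4 (86): sum1=114, sum2=227
  after byte 5 (C9): sum1=60, sum2=32
Checksum = sum2·256 + sum1 = 32·256 + 60 = 8252 = 0x203C.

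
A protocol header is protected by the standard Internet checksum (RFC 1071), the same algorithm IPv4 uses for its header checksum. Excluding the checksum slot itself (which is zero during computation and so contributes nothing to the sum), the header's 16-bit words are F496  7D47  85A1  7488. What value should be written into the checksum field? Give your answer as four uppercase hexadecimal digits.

93F7

One's-complement addition (fold any carry out of bit 15 back into bit 0):
  0xF496 + 0x7D47 = 0x171DD → wrap carry → 0x71DE
  0x71DE + 0x85A1 = 0x0F77F
  0xF77F + 0x7488 = 0x16C07 → wrap carry → 0x6C08
One's-complement sum = 0x6C08.
Checksum = ~0x6C08 & 0xFFFF = 0x93F7.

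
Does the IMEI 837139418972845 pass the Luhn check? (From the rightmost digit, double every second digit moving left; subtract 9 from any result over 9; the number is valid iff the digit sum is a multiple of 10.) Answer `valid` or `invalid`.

From the right, keep odd positions and double even positions (subtract 9 from any doubled value over 9):
  doubled (positions 2,4,...): 8 4 9 2 9 2 6 → sum 40
  kept (positions 1,3,...): 5 8 7 8 4 3 7 8 → sum 50
Total = 90.
90 mod 10 = 0, so the number is valid.

valid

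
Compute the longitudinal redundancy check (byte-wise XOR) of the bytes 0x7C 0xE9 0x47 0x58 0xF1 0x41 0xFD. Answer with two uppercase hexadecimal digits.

XOR the bytes together:
  start with 0x7C
  0x7C ⊕ 0xE9 = 0x95
  0x95 ⊕ 0x47 = 0xD2
  0xD2 ⊕ 0x58 = 0x8A
  0x8A ⊕ 0xF1 = 0x7B
  0x7B ⊕ 0x41 = 0x3A
  0x3A ⊕ 0xFD = 0xC7

C7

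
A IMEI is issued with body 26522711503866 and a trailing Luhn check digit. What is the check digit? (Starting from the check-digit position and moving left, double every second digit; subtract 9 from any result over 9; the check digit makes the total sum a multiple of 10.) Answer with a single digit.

2

Partial digits right→left: 6 6 8 3 0 5 1 1 7 2 2 5 6 2
Double every second digit counting from the check-digit position (so the 1st, 3rd, 5th, ... of the partial from the right).
  doubled (with −9 where >9): 3 7 0 2 5 4 3 → sum 24
  kept as-is: 6 3 5 1 2 5 2 → sum 24
Total = 24 + 24 = 48.
Check digit = (10 − (48 mod 10)) mod 10 = 2.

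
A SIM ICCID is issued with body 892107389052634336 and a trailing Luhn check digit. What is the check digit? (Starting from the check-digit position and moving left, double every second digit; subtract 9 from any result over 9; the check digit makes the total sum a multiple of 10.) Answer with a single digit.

Partial digits right→left: 6 3 3 4 3 6 2 5 0 9 8 3 7 0 1 2 9 8
Double every second digit counting from the check-digit position (so the 1st, 3rd, 5th, ... of the partial from the right).
  doubled (with −9 where >9): 3 6 6 4 0 7 5 2 9 → sum 42
  kept as-is: 3 4 6 5 9 3 0 2 8 → sum 40
Total = 42 + 40 = 82.
Check digit = (10 − (82 mod 10)) mod 10 = 8.

8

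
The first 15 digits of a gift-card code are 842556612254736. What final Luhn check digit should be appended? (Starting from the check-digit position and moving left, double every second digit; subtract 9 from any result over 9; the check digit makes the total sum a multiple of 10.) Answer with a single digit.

Partial digits right→left: 6 3 7 4 5 2 2 1 6 6 5 5 2 4 8
Double every second digit counting from the check-digit position (so the 1st, 3rd, 5th, ... of the partial from the right).
  doubled (with −9 where >9): 3 5 1 4 3 1 4 7 → sum 28
  kept as-is: 3 4 2 1 6 5 4 → sum 25
Total = 28 + 25 = 53.
Check digit = (10 − (53 mod 10)) mod 10 = 7.

7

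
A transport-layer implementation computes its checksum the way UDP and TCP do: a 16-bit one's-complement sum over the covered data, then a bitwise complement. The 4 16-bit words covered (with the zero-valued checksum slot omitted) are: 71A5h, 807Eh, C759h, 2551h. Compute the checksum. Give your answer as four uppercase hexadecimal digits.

One's-complement addition (fold any carry out of bit 15 back into bit 0):
  0x71A5 + 0x807E = 0x0F223
  0xF223 + 0xC759 = 0x1B97C → wrap carry → 0xB97D
  0xB97D + 0x2551 = 0x0DECE
One's-complement sum = 0xDECE.
Checksum = ~0xDECE & 0xFFFF = 0x2131.

2131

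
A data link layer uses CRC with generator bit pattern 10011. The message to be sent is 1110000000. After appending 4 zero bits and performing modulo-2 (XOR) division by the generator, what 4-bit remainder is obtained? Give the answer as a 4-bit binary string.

1100

Append 4 zeros: 11100000000000. Divide by 10011 (XOR where the leading bit is 1):
  pos 0: 11100 XOR 10011 = 01111
  pos 1: 11110 XOR 10011 = 01101
  pos 2: 11010 XOR 10011 = 01001
  pos 3: 10010 XOR 10011 = 00001
  pos 7: 10000 XOR 10011 = 00011
Remainder (last 4 bits) = 1100. This is the CRC / FCS.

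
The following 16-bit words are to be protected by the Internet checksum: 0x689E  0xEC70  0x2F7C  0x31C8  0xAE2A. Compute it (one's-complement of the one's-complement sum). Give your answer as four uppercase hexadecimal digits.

9B81

One's-complement addition (fold any carry out of bit 15 back into bit 0):
  0x689E + 0xEC70 = 0x1550E → wrap carry → 0x550F
  0x550F + 0x2F7C = 0x0848B
  0x848B + 0x31C8 = 0x0B653
  0xB653 + 0xAE2A = 0x1647D → wrap carry → 0x647E
One's-complement sum = 0x647E.
Checksum = ~0x647E & 0xFFFF = 0x9B81.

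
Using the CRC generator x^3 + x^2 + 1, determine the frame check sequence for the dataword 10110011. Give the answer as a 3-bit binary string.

Append 3 zeros: 10110011000. Divide by 1101 (XOR where the leading bit is 1):
  pos 0: 1011 XOR 1101 = 0110
  pos 1: 1100 XOR 1101 = 0001
  pos 4: 1011 XOR 1101 = 0110
  pos 5: 1100 XOR 1101 = 0001
Remainder (last 3 bits) = 100. This is the CRC / FCS.

100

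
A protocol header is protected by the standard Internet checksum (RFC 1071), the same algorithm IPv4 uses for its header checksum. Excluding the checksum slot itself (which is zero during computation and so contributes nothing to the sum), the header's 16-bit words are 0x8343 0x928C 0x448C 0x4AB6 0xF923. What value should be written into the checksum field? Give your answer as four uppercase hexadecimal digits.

61C9

One's-complement addition (fold any carry out of bit 15 back into bit 0):
  0x8343 + 0x928C = 0x115CF → wrap carry → 0x15D0
  0x15D0 + 0x448C = 0x05A5C
  0x5A5C + 0x4AB6 = 0x0A512
  0xA512 + 0xF923 = 0x19E35 → wrap carry → 0x9E36
One's-complement sum = 0x9E36.
Checksum = ~0x9E36 & 0xFFFF = 0x61C9.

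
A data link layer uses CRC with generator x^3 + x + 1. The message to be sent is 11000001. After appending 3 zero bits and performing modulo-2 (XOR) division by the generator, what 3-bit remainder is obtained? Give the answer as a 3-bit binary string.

Append 3 zeros: 11000001000. Divide by 1011 (XOR where the leading bit is 1):
  pos 0: 1100 XOR 1011 = 0111
  pos 1: 1110 XOR 1011 = 0101
  pos 2: 1010 XOR 1011 = 0001
  pos 5: 1010 XOR 1011 = 0001
Remainder (last 3 bits) = 100. This is the CRC / FCS.

100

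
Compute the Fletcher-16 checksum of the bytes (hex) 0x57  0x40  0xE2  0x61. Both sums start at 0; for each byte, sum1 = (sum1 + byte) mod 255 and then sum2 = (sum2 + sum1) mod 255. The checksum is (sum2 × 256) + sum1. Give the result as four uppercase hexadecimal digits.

45DB

Running sums (mod 255):
  after byte 0 (0x57): sum1=87, sum2=87
  after byte 1 (0x40): sum1=151, sum2=238
  after byte 2 (0xE2): sum1=122, sum2=105
  after byte 3 (0x61): sum1=219, sum2=69
Checksum = sum2·256 + sum1 = 69·256 + 219 = 17883 = 0x45DB.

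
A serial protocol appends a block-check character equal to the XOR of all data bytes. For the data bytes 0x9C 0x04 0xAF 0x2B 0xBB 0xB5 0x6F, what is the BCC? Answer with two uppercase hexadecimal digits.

7D

XOR the bytes together:
  start with 0x9C
  0x9C ⊕ 0x04 = 0x98
  0x98 ⊕ 0xAF = 0x37
  0x37 ⊕ 0x2B = 0x1C
  0x1C ⊕ 0xBB = 0xA7
  0xA7 ⊕ 0xB5 = 0x12
  0x12 ⊕ 0x6F = 0x7D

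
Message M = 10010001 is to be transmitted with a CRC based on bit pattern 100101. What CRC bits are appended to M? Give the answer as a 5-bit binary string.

10001

Append 5 zeros: 1001000100000. Divide by 100101 (XOR where the leading bit is 1):
  pos 0: 100100 XOR 100101 = 000001
  pos 5: 101000 XOR 100101 = 001101
  pos 7: 110100 XOR 100101 = 010001
Remainder (last 5 bits) = 10001. This is the CRC / FCS.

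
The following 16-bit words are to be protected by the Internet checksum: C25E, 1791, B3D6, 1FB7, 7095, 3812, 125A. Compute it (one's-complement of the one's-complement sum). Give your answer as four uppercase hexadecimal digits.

9780

One's-complement addition (fold any carry out of bit 15 back into bit 0):
  0xC25E + 0x1791 = 0x0D9EF
  0xD9EF + 0xB3D6 = 0x18DC5 → wrap carry → 0x8DC6
  0x8DC6 + 0x1FB7 = 0x0AD7D
  0xAD7D + 0x7095 = 0x11E12 → wrap carry → 0x1E13
  0x1E13 + 0x3812 = 0x05625
  0x5625 + 0x125A = 0x0687F
One's-complement sum = 0x687F.
Checksum = ~0x687F & 0xFFFF = 0x9780.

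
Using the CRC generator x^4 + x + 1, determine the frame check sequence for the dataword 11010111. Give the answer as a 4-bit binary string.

0101

Append 4 zeros: 110101110000. Divide by 10011 (XOR where the leading bit is 1):
  pos 0: 11010 XOR 10011 = 01001
  pos 1: 10011 XOR 10011 = 00000
  pos 6: 11000 XOR 10011 = 01011
  pos 7: 10110 XOR 10011 = 00101
Remainder (last 4 bits) = 0101. This is the CRC / FCS.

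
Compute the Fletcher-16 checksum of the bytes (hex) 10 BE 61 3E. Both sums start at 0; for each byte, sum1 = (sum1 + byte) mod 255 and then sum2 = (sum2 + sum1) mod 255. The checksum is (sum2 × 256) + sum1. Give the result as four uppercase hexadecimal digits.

7D6E

Running sums (mod 255):
  after byte 0 (10): sum1=16, sum2=16
  after byte 1 (BE): sum1=206, sum2=222
  after byte 2 (61): sum1=48, sum2=15
  after byte 3 (3E): sum1=110, sum2=125
Checksum = sum2·256 + sum1 = 125·256 + 110 = 32110 = 0x7D6E.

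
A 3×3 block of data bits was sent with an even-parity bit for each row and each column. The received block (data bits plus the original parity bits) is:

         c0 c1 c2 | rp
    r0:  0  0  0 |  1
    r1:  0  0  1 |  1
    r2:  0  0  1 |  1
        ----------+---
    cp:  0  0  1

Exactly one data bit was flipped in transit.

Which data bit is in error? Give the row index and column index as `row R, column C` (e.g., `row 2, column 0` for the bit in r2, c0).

Recompute each row's even parity and compare to rp:
  r0: data parity 0, sent rp 1 → mismatch
  r1: data parity 1, sent rp 1 → ok
  r2: data parity 1, sent rp 1 → ok
Recompute each column's even parity and compare to cp:
  c0: data parity 0, sent cp 0 → ok
  c1: data parity 0, sent cp 0 → ok
  c2: data parity 0, sent cp 1 → mismatch
Exactly one row (r0) and one column (c2) fail → the flipped bit is at their intersection.

row 0, column 2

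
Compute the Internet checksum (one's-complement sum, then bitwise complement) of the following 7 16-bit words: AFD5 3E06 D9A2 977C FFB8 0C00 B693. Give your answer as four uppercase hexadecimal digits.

One's-complement addition (fold any carry out of bit 15 back into bit 0):
  0xAFD5 + 0x3E06 = 0x0EDDB
  0xEDDB + 0xD9A2 = 0x1C77D → wrap carry → 0xC77E
  0xC77E + 0x977C = 0x15EFA → wrap carry → 0x5EFB
  0x5EFB + 0xFFB8 = 0x15EB3 → wrap carry → 0x5EB4
  0x5EB4 + 0x0C00 = 0x06AB4
  0x6AB4 + 0xB693 = 0x12147 → wrap carry → 0x2148
One's-complement sum = 0x2148.
Checksum = ~0x2148 & 0xFFFF = 0xDEB7.

DEB7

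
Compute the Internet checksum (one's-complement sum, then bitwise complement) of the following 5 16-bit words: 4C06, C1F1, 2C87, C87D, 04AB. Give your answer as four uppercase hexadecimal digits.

One's-complement addition (fold any carry out of bit 15 back into bit 0):
  0x4C06 + 0xC1F1 = 0x10DF7 → wrap carry → 0x0DF8
  0x0DF8 + 0x2C87 = 0x03A7F
  0x3A7F + 0xC87D = 0x102FC → wrap carry → 0x02FD
  0x02FD + 0x04AB = 0x007A8
One's-complement sum = 0x07A8.
Checksum = ~0x07A8 & 0xFFFF = 0xF857.

F857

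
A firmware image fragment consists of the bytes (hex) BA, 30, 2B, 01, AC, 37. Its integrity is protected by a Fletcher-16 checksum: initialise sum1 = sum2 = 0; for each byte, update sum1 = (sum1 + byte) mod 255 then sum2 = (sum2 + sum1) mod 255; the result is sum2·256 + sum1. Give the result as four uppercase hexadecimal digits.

91FA

Running sums (mod 255):
  after byte 0 (BA): sum1=186, sum2=186
  after byte 1 (30): sum1=234, sum2=165
  after byte 2 (2B): sum1=22, sum2=187
  after byte 3 (01): sum1=23, sum2=210
  after byte 4 (AC): sum1=195, sum2=150
  after byte 5 (37): sum1=250, sum2=145
Checksum = sum2·256 + sum1 = 145·256 + 250 = 37370 = 0x91FA.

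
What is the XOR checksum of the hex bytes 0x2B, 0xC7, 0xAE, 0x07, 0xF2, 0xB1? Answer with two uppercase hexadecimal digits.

XOR the bytes together:
  start with 0x2B
  0x2B ⊕ 0xC7 = 0xEC
  0xEC ⊕ 0xAE = 0x42
  0x42 ⊕ 0x07 = 0x45
  0x45 ⊕ 0xF2 = 0xB7
  0xB7 ⊕ 0xB1 = 0x06

06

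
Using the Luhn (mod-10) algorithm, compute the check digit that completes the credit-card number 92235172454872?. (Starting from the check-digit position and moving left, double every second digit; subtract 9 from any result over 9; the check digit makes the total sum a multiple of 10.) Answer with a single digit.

Partial digits right→left: 2 7 8 4 5 4 2 7 1 5 3 2 2 9
Double every second digit counting from the check-digit position (so the 1st, 3rd, 5th, ... of the partial from the right).
  doubled (with −9 where >9): 4 7 1 4 2 6 4 → sum 28
  kept as-is: 7 4 4 7 5 2 9 → sum 38
Total = 28 + 38 = 66.
Check digit = (10 − (66 mod 10)) mod 10 = 4.

4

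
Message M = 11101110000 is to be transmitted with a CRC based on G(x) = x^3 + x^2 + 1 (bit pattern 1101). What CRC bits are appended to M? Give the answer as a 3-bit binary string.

Append 3 zeros: 11101110000000. Divide by 1101 (XOR where the leading bit is 1):
  pos 0: 1110 XOR 1101 = 0011
  pos 2: 1111 XOR 1101 = 0010
  pos 4: 1010 XOR 1101 = 0111
  pos 5: 1110 XOR 1101 = 0011
  pos 7: 1100 XOR 1101 = 0001
  pos 10: 1000 XOR 1101 = 0101
Remainder (last 3 bits) = 101. This is the CRC / FCS.

101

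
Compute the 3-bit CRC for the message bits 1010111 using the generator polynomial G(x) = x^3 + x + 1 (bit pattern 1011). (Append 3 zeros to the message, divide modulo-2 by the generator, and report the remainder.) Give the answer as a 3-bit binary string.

111

Append 3 zeros: 1010111000. Divide by 1011 (XOR where the leading bit is 1):
  pos 0: 1010 XOR 1011 = 0001
  pos 3: 1111 XOR 1011 = 0100
  pos 4: 1000 XOR 1011 = 0011
  pos 6: 1100 XOR 1011 = 0111
Remainder (last 3 bits) = 111. This is the CRC / FCS.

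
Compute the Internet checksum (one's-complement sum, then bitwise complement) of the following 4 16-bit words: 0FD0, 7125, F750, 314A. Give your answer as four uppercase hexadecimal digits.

566F

One's-complement addition (fold any carry out of bit 15 back into bit 0):
  0x0FD0 + 0x7125 = 0x080F5
  0x80F5 + 0xF750 = 0x17845 → wrap carry → 0x7846
  0x7846 + 0x314A = 0x0A990
One's-complement sum = 0xA990.
Checksum = ~0xA990 & 0xFFFF = 0x566F.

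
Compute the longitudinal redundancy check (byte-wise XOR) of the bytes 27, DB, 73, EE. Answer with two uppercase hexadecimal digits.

XOR the bytes together:
  start with 0x27
  0x27 ⊕ 0xDB = 0xFC
  0xFC ⊕ 0x73 = 0x8F
  0x8F ⊕ 0xEE = 0x61

61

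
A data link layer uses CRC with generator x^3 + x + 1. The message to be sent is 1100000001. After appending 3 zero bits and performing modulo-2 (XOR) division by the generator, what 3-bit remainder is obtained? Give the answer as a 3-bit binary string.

Append 3 zeros: 1100000001000. Divide by 1011 (XOR where the leading bit is 1):
  pos 0: 1100 XOR 1011 = 0111
  pos 1: 1110 XOR 1011 = 0101
  pos 2: 1010 XOR 1011 = 0001
  pos 5: 1000 XOR 1011 = 0011
  pos 7: 1110 XOR 1011 = 0101
  pos 8: 1010 XOR 1011 = 0001
Remainder (last 3 bits) = 010. This is the CRC / FCS.

010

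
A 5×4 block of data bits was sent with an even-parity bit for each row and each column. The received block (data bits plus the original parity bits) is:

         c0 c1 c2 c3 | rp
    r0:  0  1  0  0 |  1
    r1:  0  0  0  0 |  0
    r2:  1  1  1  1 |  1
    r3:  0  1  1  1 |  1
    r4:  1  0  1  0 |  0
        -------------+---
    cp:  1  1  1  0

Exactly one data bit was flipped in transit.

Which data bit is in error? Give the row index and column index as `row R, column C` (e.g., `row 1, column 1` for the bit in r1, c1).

row 2, column 0

Recompute each row's even parity and compare to rp:
  r0: data parity 1, sent rp 1 → ok
  r1: data parity 0, sent rp 0 → ok
  r2: data parity 0, sent rp 1 → mismatch
  r3: data parity 1, sent rp 1 → ok
  r4: data parity 0, sent rp 0 → ok
Recompute each column's even parity and compare to cp:
  c0: data parity 0, sent cp 1 → mismatch
  c1: data parity 1, sent cp 1 → ok
  c2: data parity 1, sent cp 1 → ok
  c3: data parity 0, sent cp 0 → ok
Exactly one row (r2) and one column (c0) fail → the flipped bit is at their intersection.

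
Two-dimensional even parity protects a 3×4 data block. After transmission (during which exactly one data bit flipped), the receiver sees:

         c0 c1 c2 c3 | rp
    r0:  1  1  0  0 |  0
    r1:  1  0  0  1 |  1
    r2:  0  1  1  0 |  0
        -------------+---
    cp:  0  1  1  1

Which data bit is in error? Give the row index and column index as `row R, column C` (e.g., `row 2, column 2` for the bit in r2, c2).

Recompute each row's even parity and compare to rp:
  r0: data parity 0, sent rp 0 → ok
  r1: data parity 0, sent rp 1 → mismatch
  r2: data parity 0, sent rp 0 → ok
Recompute each column's even parity and compare to cp:
  c0: data parity 0, sent cp 0 → ok
  c1: data parity 0, sent cp 1 → mismatch
  c2: data parity 1, sent cp 1 → ok
  c3: data parity 1, sent cp 1 → ok
Exactly one row (r1) and one column (c1) fail → the flipped bit is at their intersection.

row 1, column 1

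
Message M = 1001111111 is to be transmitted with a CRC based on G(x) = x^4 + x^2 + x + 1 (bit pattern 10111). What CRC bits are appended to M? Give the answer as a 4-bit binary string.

Append 4 zeros: 10011111110000. Divide by 10111 (XOR where the leading bit is 1):
  pos 0: 10011 XOR 10111 = 00100
  pos 2: 10011 XOR 10111 = 00100
  pos 4: 10011 XOR 10111 = 00100
  pos 6: 10010 XOR 10111 = 00101
  pos 8: 10100 XOR 10111 = 00011
Remainder (last 4 bits) = 0110. This is the CRC / FCS.

0110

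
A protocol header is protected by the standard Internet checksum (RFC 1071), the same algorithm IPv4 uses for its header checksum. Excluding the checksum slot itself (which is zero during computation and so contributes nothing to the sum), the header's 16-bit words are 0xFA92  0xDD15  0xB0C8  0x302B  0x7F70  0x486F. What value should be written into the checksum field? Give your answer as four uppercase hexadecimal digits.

7F83

One's-complement addition (fold any carry out of bit 15 back into bit 0):
  0xFA92 + 0xDD15 = 0x1D7A7 → wrap carry → 0xD7A8
  0xD7A8 + 0xB0C8 = 0x18870 → wrap carry → 0x8871
  0x8871 + 0x302B = 0x0B89C
  0xB89C + 0x7F70 = 0x1380C → wrap carry → 0x380D
  0x380D + 0x486F = 0x0807C
One's-complement sum = 0x807C.
Checksum = ~0x807C & 0xFFFF = 0x7F83.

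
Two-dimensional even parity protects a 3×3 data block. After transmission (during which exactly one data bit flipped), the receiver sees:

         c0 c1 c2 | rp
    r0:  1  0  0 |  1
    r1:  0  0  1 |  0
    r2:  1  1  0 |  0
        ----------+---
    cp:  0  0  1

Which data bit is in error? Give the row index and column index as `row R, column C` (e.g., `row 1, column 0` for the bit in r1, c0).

row 1, column 1

Recompute each row's even parity and compare to rp:
  r0: data parity 1, sent rp 1 → ok
  r1: data parity 1, sent rp 0 → mismatch
  r2: data parity 0, sent rp 0 → ok
Recompute each column's even parity and compare to cp:
  c0: data parity 0, sent cp 0 → ok
  c1: data parity 1, sent cp 0 → mismatch
  c2: data parity 1, sent cp 1 → ok
Exactly one row (r1) and one column (c1) fail → the flipped bit is at their intersection.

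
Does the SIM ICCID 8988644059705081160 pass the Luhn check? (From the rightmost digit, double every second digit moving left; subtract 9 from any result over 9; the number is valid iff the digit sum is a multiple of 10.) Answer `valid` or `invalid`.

From the right, keep odd positions and double even positions (subtract 9 from any doubled value over 9):
  doubled (positions 2,4,...): 3 2 0 0 9 0 8 7 9 → sum 38
  kept (positions 1,3,...): 0 1 8 5 7 5 4 6 8 8 → sum 52
Total = 90.
90 mod 10 = 0, so the number is valid.

valid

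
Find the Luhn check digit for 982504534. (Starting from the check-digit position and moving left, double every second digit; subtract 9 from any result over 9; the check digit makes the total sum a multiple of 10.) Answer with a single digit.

Partial digits right→left: 4 3 5 4 0 5 2 8 9
Double every second digit counting from the check-digit position (so the 1st, 3rd, 5th, ... of the partial from the right).
  doubled (with −9 where >9): 8 1 0 4 9 → sum 22
  kept as-is: 3 4 5 8 → sum 20
Total = 22 + 20 = 42.
Check digit = (10 − (42 mod 10)) mod 10 = 8.

8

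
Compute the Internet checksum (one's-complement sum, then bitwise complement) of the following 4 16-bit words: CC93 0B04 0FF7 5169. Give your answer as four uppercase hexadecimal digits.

One's-complement addition (fold any carry out of bit 15 back into bit 0):
  0xCC93 + 0x0B04 = 0x0D797
  0xD797 + 0x0FF7 = 0x0E78E
  0xE78E + 0x5169 = 0x138F7 → wrap carry → 0x38F8
One's-complement sum = 0x38F8.
Checksum = ~0x38F8 & 0xFFFF = 0xC707.

C707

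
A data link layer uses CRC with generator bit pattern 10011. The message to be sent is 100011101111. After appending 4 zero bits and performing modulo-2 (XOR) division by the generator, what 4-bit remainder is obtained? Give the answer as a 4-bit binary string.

0000

Append 4 zeros: 1000111011110000. Divide by 10011 (XOR where the leading bit is 1):
  pos 0: 10001 XOR 10011 = 00010
  pos 3: 10110 XOR 10011 = 00101
  pos 5: 10111 XOR 10011 = 00100
  pos 7: 10011 XOR 10011 = 00000
Remainder (last 4 bits) = 0000. This is the CRC / FCS.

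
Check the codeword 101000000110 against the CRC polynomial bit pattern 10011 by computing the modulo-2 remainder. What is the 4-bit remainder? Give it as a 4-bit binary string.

0010

Modulo-2 division of 101000000110 by 10011:
  pos 0: 10100 XOR 10011 = 00111
  pos 2: 11100 XOR 10011 = 01111
  pos 3: 11110 XOR 10011 = 01101
  pos 4: 11010 XOR 10011 = 01001
  pos 5: 10011 XOR 10011 = 00000
Remainder = 0010 (nonzero — an error is detected).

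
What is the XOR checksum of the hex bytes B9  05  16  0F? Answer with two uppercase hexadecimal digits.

XOR the bytes together:
  start with 0xB9
  0xB9 ⊕ 0x05 = 0xBC
  0xBC ⊕ 0x16 = 0xAA
  0xAA ⊕ 0x0F = 0xA5

A5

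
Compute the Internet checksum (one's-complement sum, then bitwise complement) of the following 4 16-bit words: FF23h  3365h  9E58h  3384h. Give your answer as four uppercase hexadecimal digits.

FB99

One's-complement addition (fold any carry out of bit 15 back into bit 0):
  0xFF23 + 0x3365 = 0x13288 → wrap carry → 0x3289
  0x3289 + 0x9E58 = 0x0D0E1
  0xD0E1 + 0x3384 = 0x10465 → wrap carry → 0x0466
One's-complement sum = 0x0466.
Checksum = ~0x0466 & 0xFFFF = 0xFB99.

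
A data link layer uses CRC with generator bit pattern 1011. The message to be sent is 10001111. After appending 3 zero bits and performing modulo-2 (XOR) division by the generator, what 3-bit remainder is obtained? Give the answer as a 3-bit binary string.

100

Append 3 zeros: 10001111000. Divide by 1011 (XOR where the leading bit is 1):
  pos 0: 1000 XOR 1011 = 0011
  pos 2: 1111 XOR 1011 = 0100
  pos 3: 1001 XOR 1011 = 0010
  pos 5: 1010 XOR 1011 = 0001
Remainder (last 3 bits) = 100. This is the CRC / FCS.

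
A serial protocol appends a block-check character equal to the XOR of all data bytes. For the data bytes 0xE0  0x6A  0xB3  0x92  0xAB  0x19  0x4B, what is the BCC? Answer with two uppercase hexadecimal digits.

52

XOR the bytes together:
  start with 0xE0
  0xE0 ⊕ 0x6A = 0x8A
  0x8A ⊕ 0xB3 = 0x39
  0x39 ⊕ 0x92 = 0xAB
  0xAB ⊕ 0xAB = 0x00
  0x00 ⊕ 0x19 = 0x19
  0x19 ⊕ 0x4B = 0x52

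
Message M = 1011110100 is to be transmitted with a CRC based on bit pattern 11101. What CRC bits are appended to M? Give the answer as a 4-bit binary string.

0011

Append 4 zeros: 10111101000000. Divide by 11101 (XOR where the leading bit is 1):
  pos 0: 10111 XOR 11101 = 01010
  pos 1: 10101 XOR 11101 = 01000
  pos 2: 10000 XOR 11101 = 01101
  pos 3: 11011 XOR 11101 = 00110
  pos 5: 11000 XOR 11101 = 00101
  pos 7: 10100 XOR 11101 = 01001
  pos 8: 10010 XOR 11101 = 01111
  pos 9: 11110 XOR 11101 = 00011
Remainder (last 4 bits) = 0011. This is the CRC / FCS.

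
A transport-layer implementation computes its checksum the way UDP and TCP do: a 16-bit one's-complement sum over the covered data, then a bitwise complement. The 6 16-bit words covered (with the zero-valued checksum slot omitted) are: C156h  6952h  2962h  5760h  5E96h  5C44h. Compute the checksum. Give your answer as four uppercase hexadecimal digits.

99B9

One's-complement addition (fold any carry out of bit 15 back into bit 0):
  0xC156 + 0x6952 = 0x12AA8 → wrap carry → 0x2AA9
  0x2AA9 + 0x2962 = 0x0540B
  0x540B + 0x5760 = 0x0AB6B
  0xAB6B + 0x5E96 = 0x10A01 → wrap carry → 0x0A02
  0x0A02 + 0x5C44 = 0x06646
One's-complement sum = 0x6646.
Checksum = ~0x6646 & 0xFFFF = 0x99B9.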